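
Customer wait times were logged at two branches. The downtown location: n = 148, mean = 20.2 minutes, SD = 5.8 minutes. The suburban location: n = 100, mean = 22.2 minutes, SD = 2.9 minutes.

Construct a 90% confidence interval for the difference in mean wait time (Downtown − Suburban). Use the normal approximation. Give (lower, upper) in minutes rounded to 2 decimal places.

Per-group SEs: s₁/√n₁ = 5.8/√148 = 0.4768, s₂/√n₂ = 2.9/√100 = 0.2900.
Unpooled SE of the difference: √(0.22733824 + 0.0841) = 0.5581.
Margin of error = z* · SE = 1.645 × 0.5581 = 0.9181.
x̄₁ − x̄₂ = 20.2 − 22.2 = -2.0000.
CI: -2.0000 ± 0.9181 = (-2.92, -1.08).

(-2.92, -1.08)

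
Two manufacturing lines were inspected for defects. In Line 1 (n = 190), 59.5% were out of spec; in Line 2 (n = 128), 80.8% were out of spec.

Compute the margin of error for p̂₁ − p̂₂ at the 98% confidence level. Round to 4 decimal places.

0.1158

SE₁ = √(p̂₁(1−p̂₁)/n₁) = √(0.5950·0.4050/190) = 0.03561; SE₂ = √(0.8080·0.1920/128) = 0.03481.
Independent samples: SE of the difference = √(SE₁² + SE₂²) = √(0.0012680721 + 0.0012117361) = 0.04980.
z* for 98% confidence is 2.326, so the margin of error is 2.326 × 0.04980 = 0.11583.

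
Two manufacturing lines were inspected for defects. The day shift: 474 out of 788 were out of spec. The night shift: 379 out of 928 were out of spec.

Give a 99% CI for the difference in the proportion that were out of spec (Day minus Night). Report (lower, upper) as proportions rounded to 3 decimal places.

First, p̂₁ = 474/788 = 0.6015; p̂₂ = 379/928 = 0.4084.
The two standard errors are √(0.6015×0.3985/788) = 0.01744 and √(0.4084×0.5916/928) = 0.01614.
Because the samples are independent, SE_diff = √(0.01744² + 0.01614²) = 0.02376.
Using z* = 2.576 for 99%, ME = 2.576 × 0.02376 = 0.06121.
p̂₁ − p̂₂ = 0.1931; interval 0.1931 ± 0.06121 gives (0.132, 0.254).

(0.132, 0.254)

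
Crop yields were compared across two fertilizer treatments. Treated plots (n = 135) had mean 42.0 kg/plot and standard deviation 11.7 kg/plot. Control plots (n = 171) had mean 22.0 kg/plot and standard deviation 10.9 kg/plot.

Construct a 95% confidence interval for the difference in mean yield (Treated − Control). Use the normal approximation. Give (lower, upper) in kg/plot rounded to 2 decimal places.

(17.44, 22.56)

Per-group SEs: s₁/√n₁ = 11.7/√135 = 1.0070, s₂/√n₂ = 10.9/√171 = 0.8335.
Unpooled SE of the difference: √(1.014049 + 0.69472225) = 1.3072.
Margin of error = z* · SE = 1.960 × 1.3072 = 2.5621.
x̄₁ − x̄₂ = 42.0 − 22.0 = 20.0000.
CI: 20.0000 ± 2.5621 = (17.44, 22.56).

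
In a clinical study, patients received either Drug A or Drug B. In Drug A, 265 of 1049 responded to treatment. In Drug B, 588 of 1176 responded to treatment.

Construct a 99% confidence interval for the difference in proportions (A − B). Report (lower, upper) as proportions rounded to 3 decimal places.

(-0.298, -0.196)

p̂₁ = 265/1049 = 0.2526 and p̂₂ = 588/1176 = 0.5000.
SE₁ = √(p̂₁(1−p̂₁)/n₁) = √(0.2526·0.7474/1049) = 0.01342; SE₂ = √(0.5000·0.5000/1176) = 0.01458.
Independent samples: SE of the difference = √(SE₁² + SE₂²) = √(0.0001800964 + 0.0002125764) = 0.01982.
z* for 99% confidence is 2.576, so the margin of error is 2.576 × 0.01982 = 0.05106.
Point estimate p̂₁ − p̂₂ = 0.2526 − 0.5000 = -0.2474.
-0.2474 ± 0.05106 → (-0.298, -0.196).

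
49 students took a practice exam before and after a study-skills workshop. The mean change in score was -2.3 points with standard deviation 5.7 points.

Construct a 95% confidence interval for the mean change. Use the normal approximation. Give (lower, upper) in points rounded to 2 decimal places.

(-3.90, -0.70)

This is a matched-pairs design, so SE = s_d/√n = 5.7/√49 = 0.8143.
Margin = 1.960 × 0.8143 = 1.5960; the interval is -2.3 ± 1.5960 = (-3.90, -0.70).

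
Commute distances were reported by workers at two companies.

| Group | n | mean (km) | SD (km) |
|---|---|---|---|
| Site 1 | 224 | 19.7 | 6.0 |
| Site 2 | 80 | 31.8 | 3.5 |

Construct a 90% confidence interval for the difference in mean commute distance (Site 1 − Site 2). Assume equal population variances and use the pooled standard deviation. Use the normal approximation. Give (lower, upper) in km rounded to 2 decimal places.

(-13.27, -10.93)

Pooled variance s_p² = [223·6.0² + 79·3.5²] / (224+80−2) = 29.7873, so s_p = 5.4578.
SE_diff = s_p·√(1/n₁ + 1/n₂) = 5.4578·√(1/224 + 1/80) = 0.7109.
z* = 1.645; margin = 1.645 × 0.7109 = 1.1694.
Difference = 19.7 − 31.8 = -12.1000.
-12.1000 ± 1.1694 → (-13.27, -10.93).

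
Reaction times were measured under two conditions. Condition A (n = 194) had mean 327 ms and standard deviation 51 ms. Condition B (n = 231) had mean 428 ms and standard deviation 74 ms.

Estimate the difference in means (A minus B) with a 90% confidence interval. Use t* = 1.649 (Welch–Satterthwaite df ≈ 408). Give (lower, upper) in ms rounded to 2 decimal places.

(-111.05, -90.95)

Standard errors of each mean: 51/√194 = 3.6616 and 74/√231 = 4.8688.
SE(x̄₁ − x̄₂) = √(3.6616² + 4.8688²) = 6.0920 for independent samples with unequal variances.
With t* = 1.649, the margin is 1.649 × 6.0920 = 10.0457.
x̄₁ − x̄₂ = 327 − 428 = -101.0000; the interval is -101.0000 ± 10.0457 = (-111.05, -90.95).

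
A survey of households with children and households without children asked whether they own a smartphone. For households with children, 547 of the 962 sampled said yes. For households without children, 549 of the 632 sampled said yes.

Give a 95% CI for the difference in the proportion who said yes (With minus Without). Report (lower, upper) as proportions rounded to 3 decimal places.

(-0.341, -0.259)

Sample proportions: 547/962 = 0.5686, 549/632 = 0.8687.
Each SE is √(p̂(1−p̂)/n): √(0.5686·0.4314/962) = 0.01597 and √(0.8687·0.1313/632) = 0.01343.
SE(p̂₁ − p̂₂) = √(SE₁² + SE₂²) = √(0.0002550409 + 0.0001803649) = 0.02087, since the two samples are independent.
At 95% confidence z* = 1.960; margin = 1.960 × 0.02087 = 0.04091.
The difference is 0.5686 − 0.8687 = -0.3001, so the interval is -0.3001 ± 0.04091 = (-0.341, -0.259).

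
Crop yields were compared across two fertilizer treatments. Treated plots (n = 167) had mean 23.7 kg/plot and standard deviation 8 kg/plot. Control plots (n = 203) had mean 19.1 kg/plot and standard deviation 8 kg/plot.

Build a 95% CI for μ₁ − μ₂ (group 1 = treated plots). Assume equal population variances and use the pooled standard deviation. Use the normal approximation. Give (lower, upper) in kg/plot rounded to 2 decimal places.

Pooled variance s_p² = [166·8² + 202·8²] / (167+203−2) = 64.0000, so s_p = 8.0000.
SE_diff = s_p·√(1/n₁ + 1/n₂) = 8.0000·√(1/167 + 1/203) = 0.8358.
z* = 1.960; margin = 1.960 × 0.8358 = 1.6382.
Difference = 23.7 − 19.1 = 4.6000.
4.6000 ± 1.6382 → (2.96, 6.24).

(2.96, 6.24)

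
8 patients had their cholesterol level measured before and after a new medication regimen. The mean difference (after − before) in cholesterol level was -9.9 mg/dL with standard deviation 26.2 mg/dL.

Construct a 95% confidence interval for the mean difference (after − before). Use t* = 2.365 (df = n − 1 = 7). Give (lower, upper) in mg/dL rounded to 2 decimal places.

Paired design: SE = s_d/√n = 26.2/√8 = 9.2631.
t* = 2.365; margin of error = 2.365 × 9.2631 = 21.9072.
-9.9 ± 21.9072 → (-31.81, 12.01).

(-31.81, 12.01)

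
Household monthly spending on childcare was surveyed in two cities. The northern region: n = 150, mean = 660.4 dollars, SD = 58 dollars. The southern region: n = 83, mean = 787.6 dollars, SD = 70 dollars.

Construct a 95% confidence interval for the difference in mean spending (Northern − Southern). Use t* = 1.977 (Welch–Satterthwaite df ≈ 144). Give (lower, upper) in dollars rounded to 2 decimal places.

Standard errors of each mean: 58/√150 = 4.7357 and 70/√83 = 7.6835.
SE(x̄₁ − x̄₂) = √(4.7357² + 7.6835²) = 9.0257 for independent samples with unequal variances.
With t* = 1.977, the margin is 1.977 × 9.0257 = 17.8438.
x̄₁ − x̄₂ = 660.4 − 787.6 = -127.2000; the interval is -127.2000 ± 17.8438 = (-145.04, -109.36).

(-145.04, -109.36)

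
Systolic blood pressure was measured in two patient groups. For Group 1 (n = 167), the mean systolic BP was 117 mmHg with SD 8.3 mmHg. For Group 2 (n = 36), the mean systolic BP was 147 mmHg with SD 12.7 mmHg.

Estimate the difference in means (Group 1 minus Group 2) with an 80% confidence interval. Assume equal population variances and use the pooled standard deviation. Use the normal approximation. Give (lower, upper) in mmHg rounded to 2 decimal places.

s_p = √[((n₁−1)s₁² + (n₂−1)s₂²)/(n₁+n₂−2)] = √[(166·8.3² + 35·12.7²)/201] = 9.2184.
SE = 9.2184·√(1/167 + 1/36) = 1.6939.
With z* = 1.282, margin = 1.282 × 1.6939 = 2.1716.
x̄₁ − x̄₂ = 117 − 147 = -30.0000; interval -30.0000 ± 2.1716 = (-32.17, -27.83).

(-32.17, -27.83)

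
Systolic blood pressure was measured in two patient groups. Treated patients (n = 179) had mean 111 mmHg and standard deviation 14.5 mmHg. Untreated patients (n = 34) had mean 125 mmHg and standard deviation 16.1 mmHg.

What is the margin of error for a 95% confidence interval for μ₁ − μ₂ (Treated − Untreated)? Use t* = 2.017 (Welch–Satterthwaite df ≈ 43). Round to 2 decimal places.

SE₁ = s₁/√n₁ = 14.5/√179 = 1.0838; SE₂ = 16.1/√34 = 2.7611.
Independent samples, unequal variances: SE_diff = √(SE₁² + SE₂²) = √(1.17462244 + 7.62367321) = 2.9662.
t* = 2.017, so margin of error = 2.017 × 2.9662 = 5.9828.

5.98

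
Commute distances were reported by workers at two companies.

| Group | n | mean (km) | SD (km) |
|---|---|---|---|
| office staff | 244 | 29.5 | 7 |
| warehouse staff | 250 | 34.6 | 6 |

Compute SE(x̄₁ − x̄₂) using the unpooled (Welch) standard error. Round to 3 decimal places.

0.587

Per-group SEs: s₁/√n₁ = 7/√244 = 0.4481, s₂/√n₂ = 6/√250 = 0.3795.
Unpooled SE of the difference: √(0.20079361 + 0.14402025) = 0.5872.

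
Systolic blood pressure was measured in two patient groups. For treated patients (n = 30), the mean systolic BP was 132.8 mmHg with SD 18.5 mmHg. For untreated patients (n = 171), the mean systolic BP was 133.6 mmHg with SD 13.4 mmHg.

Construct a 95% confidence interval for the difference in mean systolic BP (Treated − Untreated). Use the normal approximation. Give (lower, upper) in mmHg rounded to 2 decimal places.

(-7.72, 6.12)

Standard errors of each mean: 18.5/√30 = 3.3776 and 13.4/√171 = 1.0247.
SE(x̄₁ − x̄₂) = √(3.3776² + 1.0247²) = 3.5296 for independent samples with unequal variances.
With z* = 1.960, the margin is 1.960 × 3.5296 = 6.9180.
x̄₁ − x̄₂ = 132.8 − 133.6 = -0.8000; the interval is -0.8000 ± 6.9180 = (-7.72, 6.12).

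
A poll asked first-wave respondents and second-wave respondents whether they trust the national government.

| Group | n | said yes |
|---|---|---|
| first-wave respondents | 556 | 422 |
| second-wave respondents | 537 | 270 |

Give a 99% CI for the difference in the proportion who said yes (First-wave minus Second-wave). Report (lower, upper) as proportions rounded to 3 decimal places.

p̂₁ = 422/556 = 0.7590 and p̂₂ = 270/537 = 0.5028.
SE₁ = √(p̂₁(1−p̂₁)/n₁) = √(0.7590·0.2410/556) = 0.01814; SE₂ = √(0.5028·0.4972/537) = 0.02158.
Independent samples: SE of the difference = √(SE₁² + SE₂²) = √(0.0003290596 + 0.0004656964) = 0.02819.
z* for 99% confidence is 2.576, so the margin of error is 2.576 × 0.02819 = 0.07262.
Point estimate p̂₁ − p̂₂ = 0.7590 − 0.5028 = 0.2562.
0.2562 ± 0.07262 → (0.184, 0.329).

(0.184, 0.329)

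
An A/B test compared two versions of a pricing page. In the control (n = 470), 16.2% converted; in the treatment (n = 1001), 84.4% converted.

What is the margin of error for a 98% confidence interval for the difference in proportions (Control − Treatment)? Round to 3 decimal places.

0.048

SE₁ = √(p̂₁(1−p̂₁)/n₁) = √(0.1620·0.8380/470) = 0.01700; SE₂ = √(0.8440·0.1560/1001) = 0.01147.
Independent samples: SE of the difference = √(SE₁² + SE₂²) = √(0.000289 + 0.0001315609) = 0.02051.
z* for 98% confidence is 2.326, so the margin of error is 2.326 × 0.02051 = 0.04771.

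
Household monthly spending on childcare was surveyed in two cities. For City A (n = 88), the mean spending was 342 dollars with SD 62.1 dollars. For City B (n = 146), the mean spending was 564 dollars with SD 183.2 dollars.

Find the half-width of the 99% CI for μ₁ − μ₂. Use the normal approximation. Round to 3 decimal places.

SE₁ = s₁/√n₁ = 62.1/√88 = 6.6199; SE₂ = 183.2/√146 = 15.1617.
Independent samples, unequal variances: SE_diff = √(SE₁² + SE₂²) = √(43.82307601 + 229.87714689) = 16.5439.
z* = 2.576, so margin of error = 2.576 × 16.5439 = 42.6171.

42.617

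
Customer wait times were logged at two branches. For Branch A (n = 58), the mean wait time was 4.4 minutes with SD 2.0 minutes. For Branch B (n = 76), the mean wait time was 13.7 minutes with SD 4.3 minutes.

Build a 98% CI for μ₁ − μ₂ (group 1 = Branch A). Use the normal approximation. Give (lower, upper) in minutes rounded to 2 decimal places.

(-10.60, -8.00)

Standard errors of each mean: 2.0/√58 = 0.2626 and 4.3/√76 = 0.4932.
SE(x̄₁ − x̄₂) = √(0.2626² + 0.4932²) = 0.5588 for independent samples with unequal variances.
With z* = 2.326, the margin is 2.326 × 0.5588 = 1.2998.
x̄₁ − x̄₂ = 4.4 − 13.7 = -9.3000; the interval is -9.3000 ± 1.2998 = (-10.60, -8.00).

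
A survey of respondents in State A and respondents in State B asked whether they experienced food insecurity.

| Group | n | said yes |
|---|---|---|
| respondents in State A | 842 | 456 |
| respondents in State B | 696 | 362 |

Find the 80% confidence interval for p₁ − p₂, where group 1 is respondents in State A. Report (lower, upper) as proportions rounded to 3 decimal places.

p̂₁ = 456/842 = 0.5416 and p̂₂ = 362/696 = 0.5201.
SE₁ = √(p̂₁(1−p̂₁)/n₁) = √(0.5416·0.4584/842) = 0.01717; SE₂ = √(0.5201·0.4799/696) = 0.01894.
Independent samples: SE of the difference = √(SE₁² + SE₂²) = √(0.0002948089 + 0.0003587236) = 0.02556.
z* for 80% confidence is 1.282, so the margin of error is 1.282 × 0.02556 = 0.03277.
Point estimate p̂₁ − p̂₂ = 0.5416 − 0.5201 = 0.0215.
0.0215 ± 0.03277 → (-0.011, 0.054).

(-0.011, 0.054)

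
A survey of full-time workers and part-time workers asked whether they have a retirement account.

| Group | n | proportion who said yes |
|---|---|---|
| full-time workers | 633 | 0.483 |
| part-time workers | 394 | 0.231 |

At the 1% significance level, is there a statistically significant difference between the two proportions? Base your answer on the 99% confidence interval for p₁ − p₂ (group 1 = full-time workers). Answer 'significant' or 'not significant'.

significant

The two standard errors are √(0.4830×0.5170/633) = 0.01986 and √(0.2310×0.7690/394) = 0.02123.
Because the samples are independent, SE_diff = √(0.01986² + 0.02123²) = 0.02907.
Using z* = 2.576 for 99%, ME = 2.576 × 0.02907 = 0.07488.
p̂₁ − p̂₂ = 0.2520; interval 0.2520 ± 0.07488 gives (0.17712, 0.32688).
The interval (0.17712, 0.32688) does not contain 0, so the difference is significant.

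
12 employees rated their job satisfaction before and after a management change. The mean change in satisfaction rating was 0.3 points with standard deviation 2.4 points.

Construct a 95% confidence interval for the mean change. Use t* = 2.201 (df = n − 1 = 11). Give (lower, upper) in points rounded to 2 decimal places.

Paired design: SE = s_d/√n = 2.4/√12 = 0.6928.
t* = 2.201; margin of error = 2.201 × 0.6928 = 1.5249.
0.3 ± 1.5249 → (-1.22, 1.82).

(-1.22, 1.82)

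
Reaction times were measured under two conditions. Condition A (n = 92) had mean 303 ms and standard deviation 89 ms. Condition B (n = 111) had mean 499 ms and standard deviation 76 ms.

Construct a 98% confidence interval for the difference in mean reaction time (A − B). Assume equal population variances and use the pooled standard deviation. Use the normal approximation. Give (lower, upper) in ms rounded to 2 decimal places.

Pooled variance s_p² = [91·89² + 110·76²] / (92+111−2) = 6747.1194, so s_p = 82.1409.
SE_diff = s_p·√(1/n₁ + 1/n₂) = 82.1409·√(1/92 + 1/111) = 11.5812.
z* = 2.326; margin = 2.326 × 11.5812 = 26.9379.
Difference = 303 − 499 = -196.0000.
-196.0000 ± 26.9379 → (-222.94, -169.06).

(-222.94, -169.06)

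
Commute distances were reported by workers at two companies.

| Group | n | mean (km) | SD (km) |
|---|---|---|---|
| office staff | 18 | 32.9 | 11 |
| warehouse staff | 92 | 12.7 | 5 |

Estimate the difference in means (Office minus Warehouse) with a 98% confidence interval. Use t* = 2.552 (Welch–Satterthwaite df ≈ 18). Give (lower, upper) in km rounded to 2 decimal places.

SE₁ = s₁/√n₁ = 11/√18 = 2.5927; SE₂ = 5/√92 = 0.5213.
Independent samples, unequal variances: SE_diff = √(SE₁² + SE₂²) = √(6.72209329 + 0.27175369) = 2.6446.
t* = 2.552, so margin of error = 2.552 × 2.6446 = 6.7490.
Difference in means = 32.9 − 12.7 = 20.2000.
20.2000 ± 6.7490 → (13.45, 26.95).

(13.45, 26.95)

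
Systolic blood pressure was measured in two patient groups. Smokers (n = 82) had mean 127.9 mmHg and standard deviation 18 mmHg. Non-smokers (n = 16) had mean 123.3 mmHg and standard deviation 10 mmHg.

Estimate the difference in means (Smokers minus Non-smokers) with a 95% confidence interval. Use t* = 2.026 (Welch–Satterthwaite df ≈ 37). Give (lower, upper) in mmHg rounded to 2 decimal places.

Per-group SEs: s₁/√n₁ = 18/√82 = 1.9878, s₂/√n₂ = 10/√16 = 2.5000.
Unpooled SE of the difference: √(3.95134884 + 6.25) = 3.1940.
Margin of error = t* · SE = 2.026 × 3.1940 = 6.4710.
x̄₁ − x̄₂ = 127.9 − 123.3 = 4.6000.
CI: 4.6000 ± 6.4710 = (-1.87, 11.07).

(-1.87, 11.07)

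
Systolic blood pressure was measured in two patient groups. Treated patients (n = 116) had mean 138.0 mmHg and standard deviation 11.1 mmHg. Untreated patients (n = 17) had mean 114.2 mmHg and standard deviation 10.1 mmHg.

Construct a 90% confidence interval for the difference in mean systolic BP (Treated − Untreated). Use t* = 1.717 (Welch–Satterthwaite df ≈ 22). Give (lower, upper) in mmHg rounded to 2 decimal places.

(19.24, 28.36)

Standard errors of each mean: 11.1/√116 = 1.0306 and 10.1/√17 = 2.4496.
SE(x̄₁ − x̄₂) = √(1.0306² + 2.4496²) = 2.6576 for independent samples with unequal variances.
With t* = 1.717, the margin is 1.717 × 2.6576 = 4.5631.
x̄₁ − x̄₂ = 138.0 − 114.2 = 23.8000; the interval is 23.8000 ± 4.5631 = (19.24, 28.36).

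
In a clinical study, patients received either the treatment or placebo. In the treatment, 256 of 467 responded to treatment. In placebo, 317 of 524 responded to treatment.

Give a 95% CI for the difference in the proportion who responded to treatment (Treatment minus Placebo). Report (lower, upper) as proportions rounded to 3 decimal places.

First, p̂₁ = 256/467 = 0.5482; p̂₂ = 317/524 = 0.6050.
The two standard errors are √(0.5482×0.4518/467) = 0.02303 and √(0.6050×0.3950/524) = 0.02136.
Because the samples are independent, SE_diff = √(0.02303² + 0.02136²) = 0.03141.
Using z* = 1.960 for 95%, ME = 1.960 × 0.03141 = 0.06156.
p̂₁ − p̂₂ = -0.0568; interval -0.0568 ± 0.06156 gives (-0.118, 0.005).

(-0.118, 0.005)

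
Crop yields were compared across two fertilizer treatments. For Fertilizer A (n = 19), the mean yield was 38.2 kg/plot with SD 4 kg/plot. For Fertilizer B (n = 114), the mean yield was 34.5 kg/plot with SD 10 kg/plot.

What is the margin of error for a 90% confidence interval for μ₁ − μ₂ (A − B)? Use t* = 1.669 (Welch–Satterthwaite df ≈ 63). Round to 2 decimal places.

2.19

SE₁ = s₁/√n₁ = 4/√19 = 0.9177; SE₂ = 10/√114 = 0.9366.
Independent samples, unequal variances: SE_diff = √(SE₁² + SE₂²) = √(0.84217329 + 0.87721956) = 1.3113.
t* = 1.669, so margin of error = 1.669 × 1.3113 = 2.1886.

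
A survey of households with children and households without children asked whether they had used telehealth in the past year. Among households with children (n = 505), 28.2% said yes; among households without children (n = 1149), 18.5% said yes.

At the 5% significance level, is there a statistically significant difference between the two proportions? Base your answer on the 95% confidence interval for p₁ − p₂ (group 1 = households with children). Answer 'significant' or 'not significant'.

significant

Each SE is √(p̂(1−p̂)/n): √(0.2820·0.7180/505) = 0.02002 and √(0.1850·0.8150/1149) = 0.01146.
SE(p̂₁ − p̂₂) = √(SE₁² + SE₂²) = √(0.0004008004 + 0.0001313316) = 0.02307, since the two samples are independent.
At 95% confidence z* = 1.960; margin = 1.960 × 0.02307 = 0.04522.
The difference is 0.2820 − 0.1850 = 0.0970, so the interval is 0.0970 ± 0.04522 = (0.05178, 0.14222).
The interval (0.05178, 0.14222) does not contain 0, so the difference is significant.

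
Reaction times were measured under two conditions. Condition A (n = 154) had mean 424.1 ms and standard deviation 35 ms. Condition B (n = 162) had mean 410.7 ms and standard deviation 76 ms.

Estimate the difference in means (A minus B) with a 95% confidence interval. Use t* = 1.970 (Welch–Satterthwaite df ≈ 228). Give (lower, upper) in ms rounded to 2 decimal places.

(0.39, 26.41)

Per-group SEs: s₁/√n₁ = 35/√154 = 2.8204, s₂/√n₂ = 76/√162 = 5.9711.
Unpooled SE of the difference: √(7.95465616 + 35.65403521) = 6.6037.
Margin of error = t* · SE = 1.970 × 6.6037 = 13.0093.
x̄₁ − x̄₂ = 424.1 − 410.7 = 13.4000.
CI: 13.4000 ± 13.0093 = (0.39, 26.41).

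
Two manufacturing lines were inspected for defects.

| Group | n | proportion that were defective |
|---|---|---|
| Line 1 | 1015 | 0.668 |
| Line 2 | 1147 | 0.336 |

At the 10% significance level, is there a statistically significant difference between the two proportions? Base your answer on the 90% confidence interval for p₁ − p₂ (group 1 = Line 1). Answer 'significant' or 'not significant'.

SE₁ = √(p̂₁(1−p̂₁)/n₁) = √(0.6680·0.3320/1015) = 0.01478; SE₂ = √(0.3360·0.6640/1147) = 0.01395.
Independent samples: SE of the difference = √(SE₁² + SE₂²) = √(0.0002184484 + 0.0001946025) = 0.02032.
z* for 90% confidence is 1.645, so the margin of error is 1.645 × 0.02032 = 0.03343.
Point estimate p̂₁ − p̂₂ = 0.6680 − 0.3360 = 0.3320.
0.3320 ± 0.03343 → (0.29857, 0.36543).
The interval (0.29857, 0.36543) does not contain 0, so the difference is significant.

significant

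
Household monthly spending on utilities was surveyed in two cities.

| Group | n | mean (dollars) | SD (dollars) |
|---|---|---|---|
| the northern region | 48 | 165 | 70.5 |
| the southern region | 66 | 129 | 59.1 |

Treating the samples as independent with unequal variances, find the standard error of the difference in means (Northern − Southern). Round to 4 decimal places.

12.5087

SE₁ = s₁/√n₁ = 70.5/√48 = 10.1758; SE₂ = 59.1/√66 = 7.2747.
Independent samples, unequal variances: SE_diff = √(SE₁² + SE₂²) = √(103.54690564 + 52.92126009) = 12.5087.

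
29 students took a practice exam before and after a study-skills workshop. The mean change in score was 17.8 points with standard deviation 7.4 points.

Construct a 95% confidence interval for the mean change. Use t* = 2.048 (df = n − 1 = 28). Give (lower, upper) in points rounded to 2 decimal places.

(14.99, 20.61)

This is a matched-pairs design, so SE = s_d/√n = 7.4/√29 = 1.3741.
Margin = 2.048 × 1.3741 = 2.8142; the interval is 17.8 ± 2.8142 = (14.99, 20.61).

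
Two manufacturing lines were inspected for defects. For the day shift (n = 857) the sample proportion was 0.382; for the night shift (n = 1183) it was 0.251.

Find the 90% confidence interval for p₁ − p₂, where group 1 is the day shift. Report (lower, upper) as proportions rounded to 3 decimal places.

The two standard errors are √(0.3820×0.6180/857) = 0.01660 and √(0.2510×0.7490/1183) = 0.01261.
Because the samples are independent, SE_diff = √(0.01660² + 0.01261²) = 0.02085.
Using z* = 1.645 for 90%, ME = 1.645 × 0.02085 = 0.03430.
p̂₁ − p̂₂ = 0.1310; interval 0.1310 ± 0.03430 gives (0.097, 0.165).

(0.097, 0.165)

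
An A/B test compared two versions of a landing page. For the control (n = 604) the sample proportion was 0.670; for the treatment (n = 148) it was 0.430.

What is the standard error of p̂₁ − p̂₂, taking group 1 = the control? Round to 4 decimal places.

0.0450

Each SE is √(p̂(1−p̂)/n): √(0.6700·0.3300/604) = 0.01913 and √(0.4300·0.5700/148) = 0.04069.
SE(p̂₁ − p̂₂) = √(SE₁² + SE₂²) = √(0.0003659569 + 0.0016556761) = 0.04496, since the two samples are independent.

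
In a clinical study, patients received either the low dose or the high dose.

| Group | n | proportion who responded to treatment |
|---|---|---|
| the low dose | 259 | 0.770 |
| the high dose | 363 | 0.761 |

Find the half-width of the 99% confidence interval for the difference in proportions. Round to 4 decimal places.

0.0887

Each SE is √(p̂(1−p̂)/n): √(0.7700·0.2300/259) = 0.02615 and √(0.7610·0.2390/363) = 0.02238.
SE(p̂₁ − p̂₂) = √(SE₁² + SE₂²) = √(0.0006838225 + 0.0005008644) = 0.03442, since the two samples are independent.
At 99% confidence z* = 2.576; margin = 2.576 × 0.03442 = 0.08867.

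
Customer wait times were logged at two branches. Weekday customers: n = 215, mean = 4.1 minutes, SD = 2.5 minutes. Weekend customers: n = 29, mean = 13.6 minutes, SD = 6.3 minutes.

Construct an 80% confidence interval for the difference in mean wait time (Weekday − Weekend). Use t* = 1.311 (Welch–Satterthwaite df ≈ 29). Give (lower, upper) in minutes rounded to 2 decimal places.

Per-group SEs: s₁/√n₁ = 2.5/√215 = 0.1705, s₂/√n₂ = 6.3/√29 = 1.1699.
Unpooled SE of the difference: √(0.02907025 + 1.36866601) = 1.1823.
Margin of error = t* · SE = 1.311 × 1.1823 = 1.5500.
x̄₁ − x̄₂ = 4.1 − 13.6 = -9.5000.
CI: -9.5000 ± 1.5500 = (-11.05, -7.95).

(-11.05, -7.95)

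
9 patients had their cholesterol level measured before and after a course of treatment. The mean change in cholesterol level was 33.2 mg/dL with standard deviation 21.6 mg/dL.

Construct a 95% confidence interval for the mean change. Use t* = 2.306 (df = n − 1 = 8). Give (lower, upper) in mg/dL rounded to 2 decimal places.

This is a matched-pairs design, so SE = s_d/√n = 21.6/√9 = 7.2000.
Margin = 2.306 × 7.2000 = 16.6032; the interval is 33.2 ± 16.6032 = (16.60, 49.80).

(16.60, 49.80)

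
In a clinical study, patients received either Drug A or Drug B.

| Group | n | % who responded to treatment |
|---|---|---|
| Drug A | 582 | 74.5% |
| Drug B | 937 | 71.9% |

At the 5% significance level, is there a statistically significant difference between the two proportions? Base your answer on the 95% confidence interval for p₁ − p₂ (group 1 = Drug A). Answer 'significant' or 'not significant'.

not significant

SE₁ = √(p̂₁(1−p̂₁)/n₁) = √(0.7450·0.2550/582) = 0.01807; SE₂ = √(0.7190·0.2810/937) = 0.01468.
Independent samples: SE of the difference = √(SE₁² + SE₂²) = √(0.0003265249 + 0.0002155024) = 0.02328.
z* for 95% confidence is 1.960, so the margin of error is 1.960 × 0.02328 = 0.04563.
Point estimate p̂₁ − p̂₂ = 0.7450 − 0.7190 = 0.0260.
0.0260 ± 0.04563 → (-0.01963, 0.07163).
The interval (-0.01963, 0.07163) contains 0, so the difference is not significant.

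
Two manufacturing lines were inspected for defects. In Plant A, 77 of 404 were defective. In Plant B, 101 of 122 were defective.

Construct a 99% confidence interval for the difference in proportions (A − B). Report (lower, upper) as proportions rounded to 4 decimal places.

(-0.7387, -0.5359)

p̂₁ = 77/404 = 0.1906 and p̂₂ = 101/122 = 0.8279.
SE₁ = √(p̂₁(1−p̂₁)/n₁) = √(0.1906·0.8094/404) = 0.01954; SE₂ = √(0.8279·0.1721/122) = 0.03417.
Independent samples: SE of the difference = √(SE₁² + SE₂²) = √(0.0003818116 + 0.0011675889) = 0.03936.
z* for 99% confidence is 2.576, so the margin of error is 2.576 × 0.03936 = 0.10139.
Point estimate p̂₁ − p̂₂ = 0.1906 − 0.8279 = -0.6373.
-0.6373 ± 0.10139 → (-0.7387, -0.5359).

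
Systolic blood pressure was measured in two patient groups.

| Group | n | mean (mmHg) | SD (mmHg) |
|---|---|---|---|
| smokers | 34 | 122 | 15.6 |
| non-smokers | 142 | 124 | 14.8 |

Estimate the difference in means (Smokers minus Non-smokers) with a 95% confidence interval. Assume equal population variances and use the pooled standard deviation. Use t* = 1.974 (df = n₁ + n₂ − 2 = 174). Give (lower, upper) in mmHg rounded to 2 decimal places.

(-7.64, 3.64)

Pooled variance s_p² = [33·15.6² + 141·14.8²] / (34+142−2) = 223.6524, so s_p = 14.9550.
SE_diff = s_p·√(1/n₁ + 1/n₂) = 14.9550·√(1/34 + 1/142) = 2.8553.
t* = 1.974; margin = 1.974 × 2.8553 = 5.6364.
Difference = 122 − 124 = -2.0000.
-2.0000 ± 5.6364 → (-7.64, 3.64).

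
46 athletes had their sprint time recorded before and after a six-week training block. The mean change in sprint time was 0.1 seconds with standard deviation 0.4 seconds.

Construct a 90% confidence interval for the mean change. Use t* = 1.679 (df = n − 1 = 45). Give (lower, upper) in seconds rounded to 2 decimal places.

This is a matched-pairs design, so SE = s_d/√n = 0.4/√46 = 0.0590.
Margin = 1.679 × 0.0590 = 0.0991; the interval is 0.1 ± 0.0991 = (0.00, 0.20).

(0.00, 0.20)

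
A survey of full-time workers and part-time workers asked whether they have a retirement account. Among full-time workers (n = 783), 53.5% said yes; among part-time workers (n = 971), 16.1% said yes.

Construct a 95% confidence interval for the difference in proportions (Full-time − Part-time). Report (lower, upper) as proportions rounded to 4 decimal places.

(0.3321, 0.4159)

SE₁ = √(p̂₁(1−p̂₁)/n₁) = √(0.5350·0.4650/783) = 0.01782; SE₂ = √(0.1610·0.8390/971) = 0.01179.
Independent samples: SE of the difference = √(SE₁² + SE₂²) = √(0.0003175524 + 0.0001390041) = 0.02137.
z* for 95% confidence is 1.960, so the margin of error is 1.960 × 0.02137 = 0.04189.
Point estimate p̂₁ − p̂₂ = 0.5350 − 0.1610 = 0.3740.
0.3740 ± 0.04189 → (0.3321, 0.4159).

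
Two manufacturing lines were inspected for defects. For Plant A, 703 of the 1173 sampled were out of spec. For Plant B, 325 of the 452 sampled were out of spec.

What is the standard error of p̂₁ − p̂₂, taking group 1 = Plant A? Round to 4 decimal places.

Sample proportions: 703/1173 = 0.5993, 325/452 = 0.7190.
Each SE is √(p̂(1−p̂)/n): √(0.5993·0.4007/1173) = 0.01431 and √(0.7190·0.2810/452) = 0.02114.
SE(p̂₁ − p̂₂) = √(SE₁² + SE₂²) = √(0.0002047761 + 0.0004468996) = 0.02553, since the two samples are independent.

0.0255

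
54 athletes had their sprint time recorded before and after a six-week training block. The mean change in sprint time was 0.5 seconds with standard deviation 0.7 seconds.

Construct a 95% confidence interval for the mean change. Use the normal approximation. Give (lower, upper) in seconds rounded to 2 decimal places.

(0.31, 0.69)

This is a matched-pairs design, so SE = s_d/√n = 0.7/√54 = 0.0953.
Margin = 1.960 × 0.0953 = 0.1868; the interval is 0.5 ± 0.1868 = (0.31, 0.69).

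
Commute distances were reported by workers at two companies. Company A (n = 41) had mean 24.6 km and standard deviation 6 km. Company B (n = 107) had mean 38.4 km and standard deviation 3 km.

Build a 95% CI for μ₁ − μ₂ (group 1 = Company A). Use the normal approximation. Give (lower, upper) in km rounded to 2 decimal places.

Per-group SEs: s₁/√n₁ = 6/√41 = 0.9370, s₂/√n₂ = 3/√107 = 0.2900.
Unpooled SE of the difference: √(0.877969 + 0.0841) = 0.9809.
Margin of error = z* · SE = 1.960 × 0.9809 = 1.9226.
x̄₁ − x̄₂ = 24.6 − 38.4 = -13.8000.
CI: -13.8000 ± 1.9226 = (-15.72, -11.88).

(-15.72, -11.88)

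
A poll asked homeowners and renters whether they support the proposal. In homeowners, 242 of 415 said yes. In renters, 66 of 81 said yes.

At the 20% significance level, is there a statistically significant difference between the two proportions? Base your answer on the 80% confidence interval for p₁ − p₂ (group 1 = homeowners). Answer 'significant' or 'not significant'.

significant

p̂₁ = 242/415 = 0.5831 and p̂₂ = 66/81 = 0.8148.
SE₁ = √(p̂₁(1−p̂₁)/n₁) = √(0.5831·0.4169/415) = 0.02420; SE₂ = √(0.8148·0.1852/81) = 0.04316.
Independent samples: SE of the difference = √(SE₁² + SE₂²) = √(0.00058564 + 0.0018627856) = 0.04948.
z* for 80% confidence is 1.282, so the margin of error is 1.282 × 0.04948 = 0.06343.
Point estimate p̂₁ − p̂₂ = 0.5831 − 0.8148 = -0.2317.
-0.2317 ± 0.06343 → (-0.29513, -0.16827).
The interval (-0.29513, -0.16827) does not contain 0, so the difference is significant.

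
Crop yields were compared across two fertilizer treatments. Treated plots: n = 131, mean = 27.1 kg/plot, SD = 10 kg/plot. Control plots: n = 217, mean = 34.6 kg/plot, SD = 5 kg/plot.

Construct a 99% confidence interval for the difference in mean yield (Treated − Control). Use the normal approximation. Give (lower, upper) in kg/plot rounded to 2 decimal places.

Per-group SEs: s₁/√n₁ = 10/√131 = 0.8737, s₂/√n₂ = 5/√217 = 0.3394.
Unpooled SE of the difference: √(0.76335169 + 0.11519236) = 0.9373.
Margin of error = z* · SE = 2.576 × 0.9373 = 2.4145.
x̄₁ − x̄₂ = 27.1 − 34.6 = -7.5000.
CI: -7.5000 ± 2.4145 = (-9.91, -5.09).

(-9.91, -5.09)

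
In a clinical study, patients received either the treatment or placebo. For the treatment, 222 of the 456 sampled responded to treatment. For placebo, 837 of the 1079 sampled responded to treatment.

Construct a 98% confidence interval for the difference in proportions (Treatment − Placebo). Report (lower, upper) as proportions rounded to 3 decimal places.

(-0.351, -0.227)

Sample proportions: 222/456 = 0.4868, 837/1079 = 0.7757.
Each SE is √(p̂(1−p̂)/n): √(0.4868·0.5132/456) = 0.02341 and √(0.7757·0.2243/1079) = 0.01270.
SE(p̂₁ − p̂₂) = √(SE₁² + SE₂²) = √(0.0005480281 + 0.00016129) = 0.02663, since the two samples are independent.
At 98% confidence z* = 2.326; margin = 2.326 × 0.02663 = 0.06194.
The difference is 0.4868 − 0.7757 = -0.2889, so the interval is -0.2889 ± 0.06194 = (-0.351, -0.227).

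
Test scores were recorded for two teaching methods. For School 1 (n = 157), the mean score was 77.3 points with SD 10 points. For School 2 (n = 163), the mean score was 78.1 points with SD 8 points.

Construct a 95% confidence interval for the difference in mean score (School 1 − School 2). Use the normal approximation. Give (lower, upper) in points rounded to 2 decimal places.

Standard errors of each mean: 10/√157 = 0.7981 and 8/√163 = 0.6266.
SE(x̄₁ − x̄₂) = √(0.7981² + 0.6266²) = 1.0147 for independent samples with unequal variances.
With z* = 1.960, the margin is 1.960 × 1.0147 = 1.9888.
x̄₁ − x̄₂ = 77.3 − 78.1 = -0.8000; the interval is -0.8000 ± 1.9888 = (-2.79, 1.19).

(-2.79, 1.19)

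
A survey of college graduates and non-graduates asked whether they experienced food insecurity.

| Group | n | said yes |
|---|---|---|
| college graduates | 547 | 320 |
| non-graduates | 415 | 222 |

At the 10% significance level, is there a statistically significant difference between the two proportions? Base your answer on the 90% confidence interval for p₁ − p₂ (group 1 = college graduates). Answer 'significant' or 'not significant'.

not significant

p̂₁ = 320/547 = 0.5850 and p̂₂ = 222/415 = 0.5349.
SE₁ = √(p̂₁(1−p̂₁)/n₁) = √(0.5850·0.4150/547) = 0.02107; SE₂ = √(0.5349·0.4651/415) = 0.02448.
Independent samples: SE of the difference = √(SE₁² + SE₂²) = √(0.0004439449 + 0.0005992704) = 0.03230.
z* for 90% confidence is 1.645, so the margin of error is 1.645 × 0.03230 = 0.05313.
Point estimate p̂₁ − p̂₂ = 0.5850 − 0.5349 = 0.0501.
0.0501 ± 0.05313 → (-0.00303, 0.10323).
The interval (-0.00303, 0.10323) contains 0, so the difference is not significant.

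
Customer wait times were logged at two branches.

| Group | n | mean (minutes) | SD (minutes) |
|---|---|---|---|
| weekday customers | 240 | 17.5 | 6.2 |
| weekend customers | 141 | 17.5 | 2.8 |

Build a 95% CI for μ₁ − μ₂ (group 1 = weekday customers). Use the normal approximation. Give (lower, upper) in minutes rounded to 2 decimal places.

(-0.91, 0.91)

Standard errors of each mean: 6.2/√240 = 0.4002 and 2.8/√141 = 0.2358.
SE(x̄₁ − x̄₂) = √(0.4002² + 0.2358²) = 0.4645 for independent samples with unequal variances.
With z* = 1.960, the margin is 1.960 × 0.4645 = 0.9104.
x̄₁ − x̄₂ = 17.5 − 17.5 = 0.0000; the interval is 0.0000 ± 0.9104 = (-0.91, 0.91).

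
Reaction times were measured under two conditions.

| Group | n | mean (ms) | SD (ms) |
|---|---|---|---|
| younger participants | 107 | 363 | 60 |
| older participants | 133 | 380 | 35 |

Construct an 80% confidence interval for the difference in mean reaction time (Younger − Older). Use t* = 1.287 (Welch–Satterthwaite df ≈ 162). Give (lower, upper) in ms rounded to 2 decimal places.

Standard errors of each mean: 60/√107 = 5.8004 and 35/√133 = 3.0349.
SE(x̄₁ − x̄₂) = √(5.8004² + 3.0349²) = 6.5464 for independent samples with unequal variances.
With t* = 1.287, the margin is 1.287 × 6.5464 = 8.4252.
x̄₁ − x̄₂ = 363 − 380 = -17.0000; the interval is -17.0000 ± 8.4252 = (-25.43, -8.57).

(-25.43, -8.57)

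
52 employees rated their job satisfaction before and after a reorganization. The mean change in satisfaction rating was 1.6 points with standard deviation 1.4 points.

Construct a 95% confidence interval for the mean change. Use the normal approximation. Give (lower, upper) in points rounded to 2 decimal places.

This is a matched-pairs design, so SE = s_d/√n = 1.4/√52 = 0.1941.
Margin = 1.960 × 0.1941 = 0.3804; the interval is 1.6 ± 0.3804 = (1.22, 1.98).

(1.22, 1.98)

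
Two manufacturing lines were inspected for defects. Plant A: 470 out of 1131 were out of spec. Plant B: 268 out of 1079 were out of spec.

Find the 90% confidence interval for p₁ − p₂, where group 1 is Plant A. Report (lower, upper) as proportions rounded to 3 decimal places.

(0.135, 0.200)

p̂₁ = 470/1131 = 0.4156 and p̂₂ = 268/1079 = 0.2484.
SE₁ = √(p̂₁(1−p̂₁)/n₁) = √(0.4156·0.5844/1131) = 0.01465; SE₂ = √(0.2484·0.7516/1079) = 0.01315.
Independent samples: SE of the difference = √(SE₁² + SE₂²) = √(0.0002146225 + 0.0001729225) = 0.01969.
z* for 90% confidence is 1.645, so the margin of error is 1.645 × 0.01969 = 0.03239.
Point estimate p̂₁ − p̂₂ = 0.4156 − 0.2484 = 0.1672.
0.1672 ± 0.03239 → (0.135, 0.200).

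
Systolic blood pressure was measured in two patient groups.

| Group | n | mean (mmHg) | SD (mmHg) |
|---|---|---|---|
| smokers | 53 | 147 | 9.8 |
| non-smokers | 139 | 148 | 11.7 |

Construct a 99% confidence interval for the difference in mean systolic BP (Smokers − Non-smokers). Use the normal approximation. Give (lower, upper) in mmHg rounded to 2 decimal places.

Per-group SEs: s₁/√n₁ = 9.8/√53 = 1.3461, s₂/√n₂ = 11.7/√139 = 0.9924.
Unpooled SE of the difference: √(1.81198521 + 0.98485776) = 1.6724.
Margin of error = z* · SE = 2.576 × 1.6724 = 4.3081.
x̄₁ − x̄₂ = 147 − 148 = -1.0000.
CI: -1.0000 ± 4.3081 = (-5.31, 3.31).

(-5.31, 3.31)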